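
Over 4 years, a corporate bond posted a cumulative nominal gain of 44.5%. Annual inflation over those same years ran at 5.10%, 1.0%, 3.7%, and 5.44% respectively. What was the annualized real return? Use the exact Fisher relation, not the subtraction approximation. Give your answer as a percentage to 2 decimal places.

5.63%

Cumulative inflation factor: 1.0510 × 1.010 × 1.037 × 1.0544 ≈ 1.16067.
Nominal growth factor: 1.44500. Real growth factor = 1.44500 / 1.16067 ≈ 1.24497.
Annualized: 1.24497^(1/4) − 1 ≈ 0.05631.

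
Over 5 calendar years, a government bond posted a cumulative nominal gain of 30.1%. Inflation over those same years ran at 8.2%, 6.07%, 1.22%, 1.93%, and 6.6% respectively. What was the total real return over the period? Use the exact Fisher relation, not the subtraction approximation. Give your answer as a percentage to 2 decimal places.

3.07%

Cumulative inflation factor: 1.082 × 1.0607 × 1.0122 × 1.0193 × 1.066 ≈ 1.26225.
Nominal growth factor: 1.30100. Real growth factor = 1.30100 / 1.26225 ≈ 1.03070.
Total real return ≈ 3.0699%.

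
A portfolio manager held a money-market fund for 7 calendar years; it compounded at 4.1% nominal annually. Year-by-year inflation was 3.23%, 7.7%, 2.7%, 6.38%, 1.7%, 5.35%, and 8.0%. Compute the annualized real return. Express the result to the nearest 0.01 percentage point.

Cumulative inflation factor: 1.0323 × 1.077 × 1.027 × 1.0638 × 1.017 × 1.0535 × 1.080 ≈ 1.40550.
Nominal growth factor: 1.32481. Real growth factor = 1.32481 / 1.40550 ≈ 0.94259.
Annualized: 0.94259^(1/7) − 1 ≈ -0.00841.

-0.84%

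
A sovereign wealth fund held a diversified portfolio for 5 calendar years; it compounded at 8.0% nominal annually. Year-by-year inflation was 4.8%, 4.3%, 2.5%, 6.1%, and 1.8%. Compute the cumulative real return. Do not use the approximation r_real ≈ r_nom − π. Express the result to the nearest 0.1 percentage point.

Cumulative inflation factor: 1.048 × 1.043 × 1.025 × 1.061 × 1.018 ≈ 1.21013.
Nominal growth factor: 1.46933. Real growth factor = 1.46933 / 1.21013 ≈ 1.21419.
Total real return ≈ 21.4189%.

21.4%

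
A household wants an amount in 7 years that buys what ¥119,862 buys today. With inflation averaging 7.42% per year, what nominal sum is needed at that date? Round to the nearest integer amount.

¥197,823

Cumulative price-level factor: (1+7.42%)^7 ≈ 1.6504259225.
The nominal amount required is ¥119,862 scaled up by that factor.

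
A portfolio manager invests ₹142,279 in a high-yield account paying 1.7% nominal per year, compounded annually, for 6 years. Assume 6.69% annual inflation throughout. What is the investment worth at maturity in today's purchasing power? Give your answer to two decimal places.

₹106,739.27

Nominal value at maturity: ₹142,279 × (1 + 1.7%)^6 ≈ ₹157,422.40.
Price-level factor over 6 years: (1 + 6.69%)^6 ≈ 1.4748311126.
Dividing the nominal maturity value by the price-level factor gives the value in today's money.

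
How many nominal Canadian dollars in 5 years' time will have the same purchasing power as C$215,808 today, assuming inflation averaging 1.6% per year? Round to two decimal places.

Cumulative price-level factor: (1+1.6%)^5 ≈ 1.0826012887.
The nominal amount required is C$215,808 scaled up by that factor.

C$233,634.02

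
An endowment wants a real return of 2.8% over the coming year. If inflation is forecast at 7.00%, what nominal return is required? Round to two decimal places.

By the Fisher equation, 1 + r_nom = (1 + 2.8%)(1 + 7.00%) = 1.028 × 1.0700 = 1.09996.
So r_nom = 9.996%.

10.00%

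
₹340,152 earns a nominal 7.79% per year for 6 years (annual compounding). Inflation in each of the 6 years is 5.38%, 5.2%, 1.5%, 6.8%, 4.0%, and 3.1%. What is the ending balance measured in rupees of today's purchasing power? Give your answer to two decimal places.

Nominal value at maturity: ₹340,152 × (1 + 7.79%)^6 ≈ ₹533,511.59.
Price-level factor over 6 years: 1.0538 × 1.052 × 1.015 × 1.068 × 1.040 × 1.031 ≈ 1.2885558103.
Dividing the nominal maturity value by the price-level factor gives the value in today's money.

₹414,038.40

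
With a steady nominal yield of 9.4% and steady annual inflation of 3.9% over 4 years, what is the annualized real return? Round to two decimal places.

5.29%

With constant rates the annual real return is the same each year: (1+9.4%)/(1+3.9%) − 1 = 0.05294.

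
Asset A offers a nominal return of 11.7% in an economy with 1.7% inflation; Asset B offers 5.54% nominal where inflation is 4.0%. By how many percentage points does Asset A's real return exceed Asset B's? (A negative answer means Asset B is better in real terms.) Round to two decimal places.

8.35

Asset A real return: 1.117/1.017 − 1 = 9.833%.
Asset B real return: 1.0554/1.040 − 1 = 1.481%.
Difference: 9.833 − 1.481 = 8.352 pp.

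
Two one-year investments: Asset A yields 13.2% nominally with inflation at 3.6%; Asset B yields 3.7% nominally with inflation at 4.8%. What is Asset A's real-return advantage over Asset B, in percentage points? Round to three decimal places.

10.316

Asset A real return: 1.132/1.036 − 1 = 9.2664%.
Asset B real return: 1.037/1.048 − 1 = -1.0496%.
Difference: 9.2664 − (-1.0496) = 10.3160 pp.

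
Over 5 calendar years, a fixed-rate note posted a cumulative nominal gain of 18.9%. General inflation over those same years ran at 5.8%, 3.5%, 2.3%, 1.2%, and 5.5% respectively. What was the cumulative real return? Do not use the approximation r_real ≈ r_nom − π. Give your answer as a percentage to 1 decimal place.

-0.6%

Cumulative inflation factor: 1.058 × 1.035 × 1.023 × 1.012 × 1.055 ≈ 1.19601.
Nominal growth factor: 1.18900. Real growth factor = 1.18900 / 1.19601 ≈ 0.99414.
Total real return ≈ -0.5861%.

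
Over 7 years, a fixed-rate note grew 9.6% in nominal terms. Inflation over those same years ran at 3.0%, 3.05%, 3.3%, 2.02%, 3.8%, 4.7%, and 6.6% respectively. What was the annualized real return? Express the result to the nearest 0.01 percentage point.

Cumulative inflation factor: 1.030 × 1.0305 × 1.033 × 1.0202 × 1.038 × 1.047 × 1.066 ≈ 1.29590.
Nominal growth factor: 1.09600. Real growth factor = 1.09600 / 1.29590 ≈ 0.84574.
Annualized: 0.84574^(1/7) − 1 ≈ -0.02365.

-2.37%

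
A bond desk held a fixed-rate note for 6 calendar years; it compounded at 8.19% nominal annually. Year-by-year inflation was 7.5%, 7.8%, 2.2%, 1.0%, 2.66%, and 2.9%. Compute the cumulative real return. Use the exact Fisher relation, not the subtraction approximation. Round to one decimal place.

26.9%

Cumulative inflation factor: 1.075 × 1.078 × 1.022 × 1.010 × 1.0266 × 1.029 ≈ 1.26362.
Nominal growth factor: 1.60370. Real growth factor = 1.60370 / 1.26362 ≈ 1.26913.
Total real return ≈ 26.9131%.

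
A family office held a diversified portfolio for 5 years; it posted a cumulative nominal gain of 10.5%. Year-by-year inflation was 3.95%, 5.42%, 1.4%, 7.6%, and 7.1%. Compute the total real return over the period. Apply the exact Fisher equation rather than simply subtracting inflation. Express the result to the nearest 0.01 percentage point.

Cumulative inflation factor: 1.0395 × 1.0542 × 1.014 × 1.076 × 1.071 ≈ 1.28052.
Nominal growth factor: 1.10500. Real growth factor = 1.10500 / 1.28052 ≈ 0.86293.
Total real return ≈ -13.7071%.

-13.71%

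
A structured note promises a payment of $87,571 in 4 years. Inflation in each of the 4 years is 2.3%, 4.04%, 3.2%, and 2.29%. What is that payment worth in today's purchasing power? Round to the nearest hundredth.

Price-level factor over 4 years: 1.023 × 1.0404 × 1.032 × 1.0229 ≈ 1.1235408135.
Purchasing power today: $87,571 divided by that factor.

$77,941.98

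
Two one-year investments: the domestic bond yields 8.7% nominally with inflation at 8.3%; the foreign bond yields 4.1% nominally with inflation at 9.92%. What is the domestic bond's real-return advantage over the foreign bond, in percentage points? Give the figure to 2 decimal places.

5.66

The domestic bond real return: 1.087/1.083 − 1 = 0.369%.
The foreign bond real return: 1.041/1.0992 − 1 = -5.295%.
Difference: 0.369 − (-5.295) = 5.664 pp.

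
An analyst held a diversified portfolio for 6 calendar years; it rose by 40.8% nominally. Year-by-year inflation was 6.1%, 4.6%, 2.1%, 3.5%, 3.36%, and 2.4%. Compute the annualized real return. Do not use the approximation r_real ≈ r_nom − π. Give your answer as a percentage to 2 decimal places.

Cumulative inflation factor: 1.061 × 1.046 × 1.021 × 1.035 × 1.0336 × 1.024 ≈ 1.24127.
Nominal growth factor: 1.40800. Real growth factor = 1.40800 / 1.24127 ≈ 1.13432.
Annualized: 1.13432^(1/6) − 1 ≈ 0.02123.

2.12%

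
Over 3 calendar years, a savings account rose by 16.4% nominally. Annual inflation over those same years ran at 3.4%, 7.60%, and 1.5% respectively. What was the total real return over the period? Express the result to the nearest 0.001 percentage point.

Cumulative inflation factor: 1.034 × 1.0760 × 1.015 ≈ 1.12927.
Nominal growth factor: 1.16400. Real growth factor = 1.16400 / 1.12927 ≈ 1.03075.
Total real return ≈ 3.0752%.

3.075%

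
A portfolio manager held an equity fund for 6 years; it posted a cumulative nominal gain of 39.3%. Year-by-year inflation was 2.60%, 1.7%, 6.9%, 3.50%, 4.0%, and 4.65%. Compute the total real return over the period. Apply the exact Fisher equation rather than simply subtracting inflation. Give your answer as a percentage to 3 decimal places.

Cumulative inflation factor: 1.0260 × 1.017 × 1.069 × 1.0350 × 1.040 × 1.0465 ≈ 1.25649.
Nominal growth factor: 1.39300. Real growth factor = 1.39300 / 1.25649 ≈ 1.10864.
Total real return ≈ 10.8644%.

10.864%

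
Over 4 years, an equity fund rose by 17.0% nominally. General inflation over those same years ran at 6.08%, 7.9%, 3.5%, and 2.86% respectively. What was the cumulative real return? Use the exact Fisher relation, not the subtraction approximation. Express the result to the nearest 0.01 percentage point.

-3.98%

Cumulative inflation factor: 1.0608 × 1.079 × 1.035 × 1.0286 ≈ 1.21855.
Nominal growth factor: 1.17000. Real growth factor = 1.17000 / 1.21855 ≈ 0.96016.
Total real return ≈ -3.9839%.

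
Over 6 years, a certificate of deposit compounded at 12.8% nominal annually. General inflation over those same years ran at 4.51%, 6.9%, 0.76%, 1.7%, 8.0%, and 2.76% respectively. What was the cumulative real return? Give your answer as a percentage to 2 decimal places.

62.13%

Cumulative inflation factor: 1.0451 × 1.069 × 1.0076 × 1.017 × 1.080 × 1.0276 ≈ 1.27055.
Nominal growth factor: 2.05994. Real growth factor = 2.05994 / 1.27055 ≈ 1.62130.
Total real return ≈ 62.1295%.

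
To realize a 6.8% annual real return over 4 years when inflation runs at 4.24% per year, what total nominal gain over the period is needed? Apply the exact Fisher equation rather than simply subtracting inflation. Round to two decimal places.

53.61%

Required annual nominal rate: (1+6.8%)(1+4.24%) − 1 = 11.32832%.
Cumulative over 4 years: (1 + 0.1132832)^4 − 1 ≈ 0.53611.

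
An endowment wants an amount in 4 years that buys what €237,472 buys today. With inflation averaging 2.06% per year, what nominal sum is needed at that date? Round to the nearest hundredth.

€257,652.68

Cumulative price-level factor: (1+2.06%)^4 ≈ 1.0849813073.
The nominal amount required is €237,472 scaled up by that factor.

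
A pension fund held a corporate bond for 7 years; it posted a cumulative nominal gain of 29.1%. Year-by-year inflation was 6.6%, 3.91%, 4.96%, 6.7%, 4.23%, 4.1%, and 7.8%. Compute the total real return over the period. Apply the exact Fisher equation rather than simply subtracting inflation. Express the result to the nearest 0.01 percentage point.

Cumulative inflation factor: 1.066 × 1.0391 × 1.0496 × 1.067 × 1.0423 × 1.041 × 1.078 ≈ 1.45099.
Nominal growth factor: 1.29100. Real growth factor = 1.29100 / 1.45099 ≈ 0.88974.
Total real return ≈ -11.0264%.

-11.03%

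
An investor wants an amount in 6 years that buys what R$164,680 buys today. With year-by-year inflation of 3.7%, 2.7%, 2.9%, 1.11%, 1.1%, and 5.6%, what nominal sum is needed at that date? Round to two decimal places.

Cumulative price-level factor: 1.037 × 1.027 × 1.029 × 1.0111 × 1.011 × 1.056 ≈ 1.1829700758.
The nominal amount required is R$164,680 scaled up by that factor.

R$194,811.51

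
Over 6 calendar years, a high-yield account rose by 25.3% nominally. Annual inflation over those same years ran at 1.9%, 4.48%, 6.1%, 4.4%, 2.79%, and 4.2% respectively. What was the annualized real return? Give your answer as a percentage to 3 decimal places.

Cumulative inflation factor: 1.019 × 1.0448 × 1.061 × 1.044 × 1.0279 × 1.042 ≈ 1.26311.
Nominal growth factor: 1.25300. Real growth factor = 1.25300 / 1.26311 ≈ 0.99199.
Annualized: 0.99199^(1/6) − 1 ≈ -0.00134.

-0.134%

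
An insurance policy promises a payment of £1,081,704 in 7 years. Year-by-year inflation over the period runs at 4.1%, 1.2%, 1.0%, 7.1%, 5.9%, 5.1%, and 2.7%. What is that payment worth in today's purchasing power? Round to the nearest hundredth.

£830,418.91

Price-level factor over 7 years: 1.041 × 1.012 × 1.010 × 1.071 × 1.059 × 1.051 × 1.027 ≈ 1.3026003975.
Purchasing power today: £1,081,704 divided by that factor.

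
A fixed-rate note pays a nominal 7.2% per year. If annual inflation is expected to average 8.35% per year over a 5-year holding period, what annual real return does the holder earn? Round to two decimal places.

With constant rates the annual real return is the same each year: (1+7.2%)/(1+8.35%) − 1 = -0.01061.

-1.06%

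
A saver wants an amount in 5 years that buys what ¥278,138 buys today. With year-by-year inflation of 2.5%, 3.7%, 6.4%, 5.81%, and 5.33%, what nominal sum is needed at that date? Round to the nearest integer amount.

Cumulative price-level factor: 1.025 × 1.037 × 1.064 × 1.0581 × 1.0533 ≈ 1.2604425287.
The nominal amount required is ¥278,138 scaled up by that factor.

¥350,577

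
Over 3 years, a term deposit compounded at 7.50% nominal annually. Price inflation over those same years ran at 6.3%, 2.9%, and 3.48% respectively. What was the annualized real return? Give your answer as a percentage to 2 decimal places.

Cumulative inflation factor: 1.063 × 1.029 × 1.0348 ≈ 1.13189.
Nominal growth factor: 1.24230. Real growth factor = 1.24230 / 1.13189 ≈ 1.09754.
Annualized: 1.09754^(1/3) − 1 ≈ 0.03151.

3.15%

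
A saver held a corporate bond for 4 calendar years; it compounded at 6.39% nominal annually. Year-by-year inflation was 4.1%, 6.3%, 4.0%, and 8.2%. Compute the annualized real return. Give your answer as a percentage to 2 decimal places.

Cumulative inflation factor: 1.041 × 1.063 × 1.040 × 1.082 ≈ 1.24522.
Nominal growth factor: 1.28116. Real growth factor = 1.28116 / 1.24522 ≈ 1.02887.
Annualized: 1.02887^(1/4) − 1 ≈ 0.00714.

0.71%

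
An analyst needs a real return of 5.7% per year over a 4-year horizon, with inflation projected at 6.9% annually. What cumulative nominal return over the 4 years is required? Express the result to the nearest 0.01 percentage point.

Required annual nominal rate: (1+5.7%)(1+6.9%) − 1 = 12.9933%.
Cumulative over 4 years: (1 + 0.129933)^4 − 1 ≈ 0.63009.

63.01%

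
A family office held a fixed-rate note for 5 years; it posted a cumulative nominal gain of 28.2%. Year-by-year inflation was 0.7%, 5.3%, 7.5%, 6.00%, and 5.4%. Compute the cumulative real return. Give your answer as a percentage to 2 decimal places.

Cumulative inflation factor: 1.007 × 1.053 × 1.075 × 1.0600 × 1.054 ≈ 1.27354.
Nominal growth factor: 1.28200. Real growth factor = 1.28200 / 1.27354 ≈ 1.00664.
Total real return ≈ 0.6642%.

0.66%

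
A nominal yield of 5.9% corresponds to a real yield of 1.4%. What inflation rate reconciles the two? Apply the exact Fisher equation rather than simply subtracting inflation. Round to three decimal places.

From (1+r_nom) = (1+r_real)(1+π), we get 1+π = (1 + 5.9%)/(1 + 1.4%) = 1.059/1.014 ≈ 1.04438.
So π ≈ 4.4379%.

4.438%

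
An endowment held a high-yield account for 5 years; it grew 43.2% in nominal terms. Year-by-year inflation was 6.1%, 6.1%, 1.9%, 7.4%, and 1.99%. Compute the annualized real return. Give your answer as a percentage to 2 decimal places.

Cumulative inflation factor: 1.061 × 1.061 × 1.019 × 1.074 × 1.0199 ≈ 1.25651.
Nominal growth factor: 1.43200. Real growth factor = 1.43200 / 1.25651 ≈ 1.13966.
Annualized: 1.13966^(1/5) − 1 ≈ 0.02649.

2.65%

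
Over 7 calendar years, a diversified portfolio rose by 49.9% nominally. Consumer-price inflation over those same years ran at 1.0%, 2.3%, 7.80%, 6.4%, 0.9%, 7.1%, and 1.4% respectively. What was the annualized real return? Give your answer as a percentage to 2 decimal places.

Cumulative inflation factor: 1.010 × 1.023 × 1.0780 × 1.064 × 1.009 × 1.071 × 1.014 ≈ 1.29860.
Nominal growth factor: 1.49900. Real growth factor = 1.49900 / 1.29860 ≈ 1.15432.
Annualized: 1.15432^(1/7) − 1 ≈ 0.02071.

2.07%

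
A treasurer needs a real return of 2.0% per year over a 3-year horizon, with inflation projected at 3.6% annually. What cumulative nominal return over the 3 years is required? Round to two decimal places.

Required annual nominal rate: (1+2.0%)(1+3.6%) − 1 = 5.672%.
Cumulative over 3 years: (1 + 0.05672)^3 − 1 ≈ 0.17999.

18.00%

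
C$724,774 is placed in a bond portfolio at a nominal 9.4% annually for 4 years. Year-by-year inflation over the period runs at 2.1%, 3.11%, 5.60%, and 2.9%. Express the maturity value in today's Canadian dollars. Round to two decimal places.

Nominal value at maturity: C$724,774 × (1 + 9.4%)^4 ≈ C$1,038,178.17.
Price-level factor over 4 years: 1.021 × 1.0311 × 1.0560 × 1.029 ≈ 1.1439467845.
The maturity value deflated by that factor is the answer in today's purchasing power.

C$907,540.62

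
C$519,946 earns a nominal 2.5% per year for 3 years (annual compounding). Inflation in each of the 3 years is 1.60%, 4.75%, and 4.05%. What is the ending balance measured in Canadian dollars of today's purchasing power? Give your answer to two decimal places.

C$505,638.36

Nominal value at maturity: C$519,946 × (1 + 2.5%)^3 ≈ C$559,924.97.
Price-level factor over 3 years: 1.0160 × 1.0475 × 1.0405 = 1.10736253.
The maturity value deflated by that factor is the answer in today's purchasing power.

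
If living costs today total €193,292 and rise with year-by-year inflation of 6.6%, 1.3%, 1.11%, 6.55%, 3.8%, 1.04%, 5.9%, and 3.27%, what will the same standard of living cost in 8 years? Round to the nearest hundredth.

Cumulative price-level factor: 1.066 × 1.013 × 1.0111 × 1.0655 × 1.038 × 1.0104 × 1.059 × 1.0327 ≈ 1.3343662310.
Multiplying €193,292 by the price-level factor gives the future nominal sum.

€257,922.32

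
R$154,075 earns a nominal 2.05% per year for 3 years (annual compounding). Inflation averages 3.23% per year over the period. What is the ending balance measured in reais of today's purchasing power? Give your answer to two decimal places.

R$148,851.57

Nominal value at maturity: R$154,075 × (1 + 2.05%)^3 ≈ R$163,746.19.
Price-level factor over 3 years: (1 + 3.23%)^3 ≈ 1.1000635683.
The maturity value deflated by that factor is the answer in today's purchasing power.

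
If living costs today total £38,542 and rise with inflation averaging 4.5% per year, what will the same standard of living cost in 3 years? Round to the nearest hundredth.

Cumulative price-level factor: (1+4.5%)^3 = 1.141166125.
Multiplying £38,542 by the price-level factor gives the future nominal sum.

£43,982.82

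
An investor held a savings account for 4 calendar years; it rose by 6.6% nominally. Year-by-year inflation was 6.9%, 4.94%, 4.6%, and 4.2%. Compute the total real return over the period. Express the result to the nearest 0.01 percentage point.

Cumulative inflation factor: 1.069 × 1.0494 × 1.046 × 1.042 ≈ 1.22270.
Nominal growth factor: 1.06600. Real growth factor = 1.06600 / 1.22270 ≈ 0.87184.
Total real return ≈ -12.8155%.

-12.82%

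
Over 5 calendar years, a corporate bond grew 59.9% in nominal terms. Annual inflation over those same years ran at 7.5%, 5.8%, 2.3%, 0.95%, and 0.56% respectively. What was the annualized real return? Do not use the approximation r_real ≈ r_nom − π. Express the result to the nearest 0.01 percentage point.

Cumulative inflation factor: 1.075 × 1.058 × 1.023 × 1.0095 × 1.0056 ≈ 1.18114.
Nominal growth factor: 1.59900. Real growth factor = 1.59900 / 1.18114 ≈ 1.35378.
Annualized: 1.35378^(1/5) − 1 ≈ 0.06245.

6.25%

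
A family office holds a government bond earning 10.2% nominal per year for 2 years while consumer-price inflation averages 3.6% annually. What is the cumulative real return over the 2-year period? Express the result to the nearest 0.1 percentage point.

13.1%

The annual real rate is (1+10.2%)/(1+3.6%) − 1 = 6.3707%.
Compounded over 2 years: (1 + 0.063707)^2 − 1 ≈ 0.13147.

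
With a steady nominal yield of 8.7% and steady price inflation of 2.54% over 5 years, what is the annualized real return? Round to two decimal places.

6.01%

With constant rates the annual real return is the same each year: (1+8.7%)/(1+2.54%) − 1 = 0.06007.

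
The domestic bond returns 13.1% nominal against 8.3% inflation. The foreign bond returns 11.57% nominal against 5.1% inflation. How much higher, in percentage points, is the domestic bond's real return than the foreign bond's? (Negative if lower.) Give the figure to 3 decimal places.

The domestic bond real return: 1.131/1.083 − 1 = 4.4321%.
The foreign bond real return: 1.1157/1.051 − 1 = 6.1560%.
Difference: 4.4321 − 6.1560 = -1.7239 pp.

-1.724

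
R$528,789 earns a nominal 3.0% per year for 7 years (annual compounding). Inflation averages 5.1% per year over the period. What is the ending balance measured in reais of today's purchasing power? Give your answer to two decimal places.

R$459,117.63

Nominal value at maturity: R$528,789 × (1 + 3.0%)^7 ≈ R$650,343.77.
Price-level factor over 7 years: (1 + 5.1%)^7 ≈ 1.4165079366.
Dividing the nominal maturity value by the price-level factor gives the value in today's money.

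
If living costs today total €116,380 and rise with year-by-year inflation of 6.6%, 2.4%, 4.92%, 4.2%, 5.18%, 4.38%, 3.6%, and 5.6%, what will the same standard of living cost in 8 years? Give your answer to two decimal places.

€166,815.21

Cumulative price-level factor: 1.066 × 1.024 × 1.0492 × 1.042 × 1.0518 × 1.0438 × 1.036 × 1.056 ≈ 1.4333666475.
Multiplying €116,380 by the price-level factor gives the future nominal sum.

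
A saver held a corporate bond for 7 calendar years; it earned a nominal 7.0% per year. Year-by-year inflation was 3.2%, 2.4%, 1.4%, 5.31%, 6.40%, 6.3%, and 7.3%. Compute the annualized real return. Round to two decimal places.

2.30%

Cumulative inflation factor: 1.032 × 1.024 × 1.014 × 1.0531 × 1.0640 × 1.063 × 1.073 ≈ 1.36950.
Nominal growth factor: 1.60578. Real growth factor = 1.60578 / 1.36950 ≈ 1.17253.
Annualized: 1.17253^(1/7) − 1 ≈ 0.02300.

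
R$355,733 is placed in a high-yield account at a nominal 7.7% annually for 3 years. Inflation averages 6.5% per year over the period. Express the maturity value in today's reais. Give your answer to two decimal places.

Nominal value at maturity: R$355,733 × (1 + 7.7%)^3 ≈ R$444,397.15.
Price-level factor over 3 years: (1 + 6.5%)^3 = 1.207949625.
The maturity value deflated by that factor is the answer in today's purchasing power.

R$367,893.78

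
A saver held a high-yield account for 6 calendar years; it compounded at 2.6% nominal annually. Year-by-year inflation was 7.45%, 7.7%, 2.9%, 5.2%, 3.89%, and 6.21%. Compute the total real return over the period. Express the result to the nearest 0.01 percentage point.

-15.61%

Cumulative inflation factor: 1.0745 × 1.077 × 1.029 × 1.052 × 1.0389 × 1.0621 ≈ 1.38227.
Nominal growth factor: 1.16650. Real growth factor = 1.16650 / 1.38227 ≈ 0.84390.
Total real return ≈ -15.6098%.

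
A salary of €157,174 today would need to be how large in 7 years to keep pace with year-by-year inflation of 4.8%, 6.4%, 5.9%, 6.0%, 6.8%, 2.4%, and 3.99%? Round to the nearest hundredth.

€223,742.37

Cumulative price-level factor: 1.048 × 1.064 × 1.059 × 1.060 × 1.068 × 1.024 × 1.0399 ≈ 1.4235329482.
The nominal amount required is €157,174 scaled up by that factor.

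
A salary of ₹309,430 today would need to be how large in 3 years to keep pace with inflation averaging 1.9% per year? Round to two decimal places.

Cumulative price-level factor: (1+1.9%)^3 = 1.058089859.
Multiplying ₹309,430 by the price-level factor gives the future nominal sum.

₹327,404.75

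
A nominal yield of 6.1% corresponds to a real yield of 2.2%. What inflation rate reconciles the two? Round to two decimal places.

From (1+r_nom) = (1+r_real)(1+π), we get 1+π = (1 + 6.1%)/(1 + 2.2%) = 1.061/1.022 ≈ 1.03816.
So π ≈ 3.8160%.

3.82%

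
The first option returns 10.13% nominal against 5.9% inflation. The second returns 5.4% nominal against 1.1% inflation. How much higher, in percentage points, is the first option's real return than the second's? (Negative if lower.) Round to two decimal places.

-0.26

The first option real return: 1.1013/1.059 − 1 = 3.994%.
The second real return: 1.054/1.011 − 1 = 4.253%.
Difference: 3.994 − 4.253 = -0.259 pp.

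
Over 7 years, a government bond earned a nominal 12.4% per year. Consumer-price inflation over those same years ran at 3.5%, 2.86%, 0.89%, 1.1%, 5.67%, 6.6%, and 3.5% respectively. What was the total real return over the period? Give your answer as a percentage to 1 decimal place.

79.0%

Cumulative inflation factor: 1.035 × 1.0286 × 1.0089 × 1.011 × 1.0567 × 1.066 × 1.035 ≈ 1.26600.
Nominal growth factor: 2.26654. Real growth factor = 2.26654 / 1.26600 ≈ 1.79031.
Total real return ≈ 79.0312%.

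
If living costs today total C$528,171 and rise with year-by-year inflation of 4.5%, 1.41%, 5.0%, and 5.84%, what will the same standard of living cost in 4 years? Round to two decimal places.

C$622,029.18

Cumulative price-level factor: 1.045 × 1.0141 × 1.050 × 1.0584 ≈ 1.1777041445.
Multiplying C$528,171 by the price-level factor gives the future nominal sum.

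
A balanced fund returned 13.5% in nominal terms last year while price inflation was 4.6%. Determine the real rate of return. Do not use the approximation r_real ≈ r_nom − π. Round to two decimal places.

Real return via the Fisher equation: (1 + 13.5%)/(1 + 4.6%) − 1 = 1.135/1.046 − 1 ≈ 0.08509.

8.51%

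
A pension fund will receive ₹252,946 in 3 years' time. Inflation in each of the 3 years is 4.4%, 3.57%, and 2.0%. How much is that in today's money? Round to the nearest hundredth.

₹229,347.06

Price-level factor over 3 years: 1.044 × 1.0357 × 1.020 = 1.102896216.
Purchasing power today: ₹252,946 divided by that factor.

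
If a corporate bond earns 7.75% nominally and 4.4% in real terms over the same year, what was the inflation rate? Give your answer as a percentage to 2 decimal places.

From (1+r_nom) = (1+r_real)(1+π), we get 1+π = (1 + 7.75%)/(1 + 4.4%) = 1.0775/1.044 ≈ 1.03209.
So π ≈ 3.2088%.

3.21%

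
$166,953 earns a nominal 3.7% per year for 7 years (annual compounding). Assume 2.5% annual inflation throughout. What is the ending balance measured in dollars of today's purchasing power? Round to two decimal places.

$181,125.03

Nominal value at maturity: $166,953 × (1 + 3.7%)^7 ≈ $215,300.74.
Price-level factor over 7 years: (1 + 2.5%)^7 ≈ 1.1886857537.
Dividing the nominal maturity value by the price-level factor gives the value in today's money.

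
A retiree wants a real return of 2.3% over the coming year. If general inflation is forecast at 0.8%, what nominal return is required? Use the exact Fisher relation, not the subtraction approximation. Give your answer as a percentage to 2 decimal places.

3.12%

By the Fisher equation, 1 + r_nom = (1 + 2.3%)(1 + 0.8%) = 1.023 × 1.008 = 1.031184.
So r_nom = 3.1184%.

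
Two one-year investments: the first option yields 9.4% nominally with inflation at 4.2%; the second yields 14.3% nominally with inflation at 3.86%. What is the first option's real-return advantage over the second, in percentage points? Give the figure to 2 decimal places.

-5.06

The first option real return: 1.094/1.042 − 1 = 4.990%.
The second real return: 1.143/1.0386 − 1 = 10.052%.
Difference: 4.990 − 10.052 = -5.062 pp.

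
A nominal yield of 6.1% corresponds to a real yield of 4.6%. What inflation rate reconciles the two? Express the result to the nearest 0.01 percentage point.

From (1+r_nom) = (1+r_real)(1+π), we get 1+π = (1 + 6.1%)/(1 + 4.6%) = 1.061/1.046 ≈ 1.01434.
So π ≈ 1.4340%.

1.43%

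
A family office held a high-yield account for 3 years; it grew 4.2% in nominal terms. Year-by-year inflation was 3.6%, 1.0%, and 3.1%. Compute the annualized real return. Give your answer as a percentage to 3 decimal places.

Cumulative inflation factor: 1.036 × 1.010 × 1.031 ≈ 1.07880.
Nominal growth factor: 1.04200. Real growth factor = 1.04200 / 1.07880 ≈ 0.96589.
Annualized: 0.96589^(1/3) − 1 ≈ -0.01150.

-1.150%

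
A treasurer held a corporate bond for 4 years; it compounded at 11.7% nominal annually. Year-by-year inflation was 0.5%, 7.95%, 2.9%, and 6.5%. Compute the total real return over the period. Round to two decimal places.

Cumulative inflation factor: 1.005 × 1.0795 × 1.029 × 1.065 ≈ 1.18892.
Nominal growth factor: 1.55673. Real growth factor = 1.55673 / 1.18892 ≈ 1.30936.
Total real return ≈ 30.9360%.

30.94%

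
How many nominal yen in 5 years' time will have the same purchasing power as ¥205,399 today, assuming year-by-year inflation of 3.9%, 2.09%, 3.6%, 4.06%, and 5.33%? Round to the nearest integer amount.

Cumulative price-level factor: 1.039 × 1.0209 × 1.036 × 1.0406 × 1.0533 ≈ 1.2044656323.
The nominal amount required is ¥205,399 scaled up by that factor.

¥247,396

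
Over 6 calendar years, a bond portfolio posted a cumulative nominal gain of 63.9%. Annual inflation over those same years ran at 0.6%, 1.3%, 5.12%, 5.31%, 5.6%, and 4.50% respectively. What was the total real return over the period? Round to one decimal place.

Cumulative inflation factor: 1.006 × 1.013 × 1.0512 × 1.0531 × 1.056 × 1.0450 ≈ 1.24492.
Nominal growth factor: 1.63900. Real growth factor = 1.63900 / 1.24492 ≈ 1.31655.
Total real return ≈ 31.6547%.

31.7%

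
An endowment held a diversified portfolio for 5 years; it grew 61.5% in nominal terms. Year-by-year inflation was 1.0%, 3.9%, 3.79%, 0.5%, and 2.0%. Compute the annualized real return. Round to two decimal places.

7.66%

Cumulative inflation factor: 1.010 × 1.039 × 1.0379 × 1.005 × 1.020 ≈ 1.11650.
Nominal growth factor: 1.61500. Real growth factor = 1.61500 / 1.11650 ≈ 1.44648.
Annualized: 1.44648^(1/5) − 1 ≈ 0.07662.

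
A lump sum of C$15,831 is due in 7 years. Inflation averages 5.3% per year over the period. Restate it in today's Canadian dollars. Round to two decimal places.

C$11,028.33

Price-level factor over 7 years: (1 + 5.3%)^7 ≈ 1.4354848003.
Purchasing power today: C$15,831 divided by that factor.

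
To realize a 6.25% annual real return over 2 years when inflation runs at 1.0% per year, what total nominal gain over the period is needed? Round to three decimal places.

Required annual nominal rate: (1+6.25%)(1+1.0%) − 1 = 7.3125%.
Cumulative over 2 years: (1 + 0.073125)^2 − 1 ≈ 0.15160.

15.160%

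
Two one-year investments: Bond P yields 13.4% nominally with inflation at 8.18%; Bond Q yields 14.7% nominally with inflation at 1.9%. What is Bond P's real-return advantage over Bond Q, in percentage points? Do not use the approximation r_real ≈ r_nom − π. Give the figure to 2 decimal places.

Bond P real return: 1.134/1.0818 − 1 = 4.825%.
Bond Q real return: 1.147/1.019 − 1 = 12.561%.
Difference: 4.825 − 12.561 = -7.736 pp.

-7.74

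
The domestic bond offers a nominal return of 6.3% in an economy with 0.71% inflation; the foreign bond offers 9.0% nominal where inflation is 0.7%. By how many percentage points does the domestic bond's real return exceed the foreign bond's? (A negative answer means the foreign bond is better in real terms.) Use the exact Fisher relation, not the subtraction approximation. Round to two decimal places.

The domestic bond real return: 1.063/1.0071 − 1 = 5.551%.
The foreign bond real return: 1.090/1.007 − 1 = 8.242%.
Difference: 5.551 − 8.242 = -2.691 pp.

-2.69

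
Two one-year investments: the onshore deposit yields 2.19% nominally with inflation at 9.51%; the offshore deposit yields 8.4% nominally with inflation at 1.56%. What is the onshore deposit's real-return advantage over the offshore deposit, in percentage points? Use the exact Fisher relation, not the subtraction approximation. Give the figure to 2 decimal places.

-13.42

The onshore deposit real return: 1.0219/1.0951 − 1 = -6.684%.
The offshore deposit real return: 1.084/1.0156 − 1 = 6.735%.
Difference: -6.684 − 6.735 = -13.419 pp.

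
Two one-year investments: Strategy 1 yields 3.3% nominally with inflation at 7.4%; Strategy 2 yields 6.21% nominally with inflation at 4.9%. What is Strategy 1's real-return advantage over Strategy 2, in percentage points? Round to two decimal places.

-5.07

Strategy 1 real return: 1.033/1.074 − 1 = -3.818%.
Strategy 2 real return: 1.0621/1.049 − 1 = 1.249%.
Difference: -3.818 − 1.249 = -5.067 pp.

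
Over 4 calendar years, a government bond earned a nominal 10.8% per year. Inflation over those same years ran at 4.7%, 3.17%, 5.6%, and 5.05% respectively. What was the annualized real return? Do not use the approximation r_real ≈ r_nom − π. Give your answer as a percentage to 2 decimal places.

5.90%

Cumulative inflation factor: 1.047 × 1.0317 × 1.056 × 1.0505 ≈ 1.19828.
Nominal growth factor: 1.50716. Real growth factor = 1.50716 / 1.19828 ≈ 1.25776.
Annualized: 1.25776^(1/4) − 1 ≈ 0.05901.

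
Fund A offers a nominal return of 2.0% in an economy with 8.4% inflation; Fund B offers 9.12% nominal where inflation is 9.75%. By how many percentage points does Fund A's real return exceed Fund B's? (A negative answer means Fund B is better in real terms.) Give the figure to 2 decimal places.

-5.33

Fund A real return: 1.020/1.084 − 1 = -5.904%.
Fund B real return: 1.0912/1.0975 − 1 = -0.574%.
Difference: -5.904 − (-0.574) = -5.330 pp.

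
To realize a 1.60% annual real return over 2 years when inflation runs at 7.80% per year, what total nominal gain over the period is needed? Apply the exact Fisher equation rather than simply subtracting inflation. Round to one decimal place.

Required annual nominal rate: (1+1.60%)(1+7.80%) − 1 = 9.5248%.
Cumulative over 2 years: (1 + 0.095248)^2 − 1 ≈ 0.19957.

20.0%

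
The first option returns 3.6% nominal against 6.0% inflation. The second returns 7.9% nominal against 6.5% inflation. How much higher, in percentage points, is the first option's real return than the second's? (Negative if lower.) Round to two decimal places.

-3.58

The first option real return: 1.036/1.060 − 1 = -2.264%.
The second real return: 1.079/1.065 − 1 = 1.315%.
Difference: -2.264 − 1.315 = -3.579 pp.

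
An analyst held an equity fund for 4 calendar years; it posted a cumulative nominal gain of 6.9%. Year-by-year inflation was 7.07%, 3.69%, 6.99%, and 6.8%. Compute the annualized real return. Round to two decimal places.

-4.19%

Cumulative inflation factor: 1.0707 × 1.0369 × 1.0699 × 1.068 ≈ 1.26858.
Nominal growth factor: 1.06900. Real growth factor = 1.06900 / 1.26858 ≈ 0.84267.
Annualized: 0.84267^(1/4) − 1 ≈ -0.04189.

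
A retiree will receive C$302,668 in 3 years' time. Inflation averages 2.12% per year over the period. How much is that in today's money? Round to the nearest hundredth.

C$284,206.55

Price-level factor over 3 years: (1 + 2.12%)^3 ≈ 1.0649578481.
Purchasing power today: C$302,668 divided by that factor.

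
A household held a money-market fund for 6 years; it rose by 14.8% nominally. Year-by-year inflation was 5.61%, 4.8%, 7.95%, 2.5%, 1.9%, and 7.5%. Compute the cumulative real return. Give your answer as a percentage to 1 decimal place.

Cumulative inflation factor: 1.0561 × 1.048 × 1.0795 × 1.025 × 1.019 × 1.075 ≈ 1.34151.
Nominal growth factor: 1.14800. Real growth factor = 1.14800 / 1.34151 ≈ 0.85575.
Total real return ≈ -14.4251%.

-14.4%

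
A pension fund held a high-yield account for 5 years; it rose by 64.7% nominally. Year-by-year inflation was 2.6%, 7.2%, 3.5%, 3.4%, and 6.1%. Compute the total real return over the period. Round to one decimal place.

31.9%

Cumulative inflation factor: 1.026 × 1.072 × 1.035 × 1.034 × 1.061 ≈ 1.24887.
Nominal growth factor: 1.64700. Real growth factor = 1.64700 / 1.24887 ≈ 1.31879.
Total real return ≈ 31.8789%.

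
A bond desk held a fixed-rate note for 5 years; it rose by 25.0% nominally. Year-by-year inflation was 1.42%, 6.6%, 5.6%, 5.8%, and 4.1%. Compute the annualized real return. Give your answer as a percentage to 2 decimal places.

-0.12%

Cumulative inflation factor: 1.0142 × 1.066 × 1.056 × 1.058 × 1.041 ≈ 1.25742.
Nominal growth factor: 1.25000. Real growth factor = 1.25000 / 1.25742 ≈ 0.99410.
Annualized: 0.99410^(1/5) − 1 ≈ -0.00118.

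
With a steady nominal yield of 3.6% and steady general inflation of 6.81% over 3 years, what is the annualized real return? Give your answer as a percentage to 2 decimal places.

With constant rates the annual real return is the same each year: (1+3.6%)/(1+6.81%) − 1 = -0.03005.

-3.01%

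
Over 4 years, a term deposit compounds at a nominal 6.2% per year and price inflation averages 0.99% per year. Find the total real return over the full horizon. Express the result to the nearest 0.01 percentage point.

22.29%

The annual real rate is (1+6.2%)/(1+0.99%) − 1 = 5.1589%.
Compounded over 4 years: (1 + 0.051589)^4 − 1 ≈ 0.22288.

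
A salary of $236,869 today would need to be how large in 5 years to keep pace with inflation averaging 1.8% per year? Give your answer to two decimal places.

$258,968.60

Cumulative price-level factor: (1+1.8%)^5 ≈ 1.0932988468.
The nominal amount required is $236,869 scaled up by that factor.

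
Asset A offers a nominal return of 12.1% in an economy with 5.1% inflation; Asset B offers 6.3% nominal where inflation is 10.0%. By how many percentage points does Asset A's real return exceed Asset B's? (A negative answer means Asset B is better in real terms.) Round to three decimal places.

10.024

Asset A real return: 1.121/1.051 − 1 = 6.6603%.
Asset B real return: 1.063/1.100 − 1 = -3.3636%.
Difference: 6.6603 − (-3.3636) = 10.0239 pp.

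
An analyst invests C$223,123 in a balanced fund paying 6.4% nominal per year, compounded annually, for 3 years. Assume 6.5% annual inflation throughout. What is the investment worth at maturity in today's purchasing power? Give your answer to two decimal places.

Nominal value at maturity: C$223,123 × (1 + 6.4%)^3 ≈ C$268,762.84.
Price-level factor over 3 years: (1 + 6.5%)^3 = 1.207949625.
The maturity value deflated by that factor is the answer in today's purchasing power.

C$222,495.07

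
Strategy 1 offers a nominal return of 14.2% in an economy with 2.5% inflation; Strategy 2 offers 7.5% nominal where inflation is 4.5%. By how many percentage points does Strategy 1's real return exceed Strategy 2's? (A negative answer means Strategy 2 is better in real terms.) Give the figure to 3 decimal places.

8.544

Strategy 1 real return: 1.142/1.025 − 1 = 11.4146%.
Strategy 2 real return: 1.075/1.045 − 1 = 2.8708%.
Difference: 11.4146 − 2.8708 = 8.5438 pp.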